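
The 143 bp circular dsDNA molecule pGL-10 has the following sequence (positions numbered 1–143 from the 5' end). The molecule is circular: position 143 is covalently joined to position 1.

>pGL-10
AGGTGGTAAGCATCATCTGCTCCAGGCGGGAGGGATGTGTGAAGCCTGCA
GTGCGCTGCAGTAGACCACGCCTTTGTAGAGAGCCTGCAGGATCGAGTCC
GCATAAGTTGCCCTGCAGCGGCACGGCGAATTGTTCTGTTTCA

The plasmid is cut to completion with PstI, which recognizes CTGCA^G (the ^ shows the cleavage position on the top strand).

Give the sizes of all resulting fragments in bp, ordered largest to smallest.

76, 29, 28, 10 bp

PstI sites (CTGCAG) start at positions 46, 56, 85, 113.
PstI cuts after base 5 of each site (before the last base), so after positions 50, 60, 89, 117.
Circular molecule, 4 cuts → 4 fragments:
  51–60 → 10 bp
  61–89 → 29 bp
  90–117 → 28 bp
  118–143 then 1–50 → 26 + 50 = 76 bp
Sorted largest to smallest: 76, 29, 28, 10 bp.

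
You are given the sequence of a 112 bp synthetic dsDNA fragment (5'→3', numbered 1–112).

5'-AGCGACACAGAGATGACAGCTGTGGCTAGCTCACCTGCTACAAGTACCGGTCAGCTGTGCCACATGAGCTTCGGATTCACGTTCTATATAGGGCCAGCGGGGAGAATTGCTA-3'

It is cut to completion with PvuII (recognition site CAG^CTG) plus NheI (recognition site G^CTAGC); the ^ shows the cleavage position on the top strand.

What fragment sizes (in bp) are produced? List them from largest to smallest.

PvuII sites (CAGCTG) start at positions 17, 52.
PvuII cuts after base 3 of each site, so after positions 19, 54.
The NheI site (GCTAGC) starts at position 25.
NheI cuts after the first base of each site, so after position 25.
Combined cut positions: 19, 25, 54.
Linear molecule, 3 cuts → 4 fragments:
  1–19 → 19 bp
  20–25 → 6 bp
  26–54 → 29 bp
  55–112 → 58 bp
Sorted largest to smallest: 58, 29, 19, 6 bp.

58, 29, 19, 6 bp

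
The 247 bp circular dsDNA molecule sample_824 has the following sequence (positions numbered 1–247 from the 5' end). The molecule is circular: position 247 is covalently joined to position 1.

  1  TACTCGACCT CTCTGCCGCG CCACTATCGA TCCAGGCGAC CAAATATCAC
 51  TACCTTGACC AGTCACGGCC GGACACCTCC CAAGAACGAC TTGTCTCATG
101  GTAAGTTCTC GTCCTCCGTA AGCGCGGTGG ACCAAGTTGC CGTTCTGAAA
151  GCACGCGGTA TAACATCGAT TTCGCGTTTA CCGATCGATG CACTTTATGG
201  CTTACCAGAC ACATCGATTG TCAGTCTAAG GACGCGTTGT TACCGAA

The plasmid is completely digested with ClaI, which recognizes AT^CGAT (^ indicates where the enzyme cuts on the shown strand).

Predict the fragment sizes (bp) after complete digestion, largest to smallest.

139, 60, 29, 19 bp

ClaI sites (ATCGAT) start at positions 26, 165, 184, 213.
ClaI cuts after base 2 of each site, so after positions 27, 166, 185, 214.
Circular molecule, 4 cuts → 4 fragments:
  28–166 → 139 bp
  167–185 → 19 bp
  186–214 → 29 bp
  215–247 then 1–27 → 33 + 27 = 60 bp
Sorted largest to smallest: 139, 60, 29, 19 bp.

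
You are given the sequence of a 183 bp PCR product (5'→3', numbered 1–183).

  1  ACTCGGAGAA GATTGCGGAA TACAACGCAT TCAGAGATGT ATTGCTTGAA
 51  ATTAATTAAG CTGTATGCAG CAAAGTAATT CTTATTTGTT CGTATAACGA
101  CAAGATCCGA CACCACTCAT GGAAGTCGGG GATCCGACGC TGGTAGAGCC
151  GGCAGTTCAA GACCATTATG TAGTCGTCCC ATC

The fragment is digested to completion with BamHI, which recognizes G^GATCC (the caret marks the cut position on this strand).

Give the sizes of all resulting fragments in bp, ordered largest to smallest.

130, 53 bp

The BamHI site (GGATCC) starts at position 130.
BamHI cuts after the first base of each site, so after position 130.
Linear molecule, 1 cut → 2 fragments:
  1–130 → 130 bp
  131–183 → 53 bp
Sorted largest to smallest: 130, 53 bp.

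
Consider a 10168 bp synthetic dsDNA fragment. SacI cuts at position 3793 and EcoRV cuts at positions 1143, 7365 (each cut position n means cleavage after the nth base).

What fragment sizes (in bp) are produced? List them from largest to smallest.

3572, 2803, 2650, 1143 bp

Combined cut positions (sorted): 1143, 3793, 7365.
Linear molecule, 3 cuts → 4 fragments:
  1143 − 0 = 1143 bp
  3793 − 1143 = 2650 bp
  7365 − 3793 = 3572 bp
  10168 − 7365 = 2803 bp
Sorted largest to smallest: 3572, 2803, 2650, 1143 bp.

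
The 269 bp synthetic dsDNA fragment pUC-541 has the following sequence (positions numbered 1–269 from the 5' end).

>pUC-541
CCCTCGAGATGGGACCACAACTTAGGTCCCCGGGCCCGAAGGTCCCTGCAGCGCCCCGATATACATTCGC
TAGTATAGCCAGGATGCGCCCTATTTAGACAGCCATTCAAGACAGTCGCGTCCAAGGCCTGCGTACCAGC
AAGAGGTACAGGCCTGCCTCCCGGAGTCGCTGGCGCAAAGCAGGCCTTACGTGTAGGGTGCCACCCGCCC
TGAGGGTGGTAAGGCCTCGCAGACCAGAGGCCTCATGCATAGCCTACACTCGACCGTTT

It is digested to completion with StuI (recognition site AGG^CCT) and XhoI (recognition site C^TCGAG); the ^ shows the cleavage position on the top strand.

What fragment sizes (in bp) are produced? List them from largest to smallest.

StuI sites (AGGCCT) start at positions 125, 150, 182, 222, 238.
StuI cuts after base 3 of each site, so after positions 127, 152, 184, 224, 240.
The XhoI site (CTCGAG) starts at position 3.
XhoI cuts after the first base of each site, so after position 3.
Combined cut positions: 3, 127, 152, 184, 224, 240.
Linear molecule, 6 cuts → 7 fragments:
  1–3 → 3 bp
  4–127 → 124 bp
  128–152 → 25 bp
  153–184 → 32 bp
  185–224 → 40 bp
  225–240 → 16 bp
  241–269 → 29 bp
Sorted largest to smallest: 124, 40, 32, 29, 25, 16, 3 bp.

124, 40, 32, 29, 25, 16, 3 bp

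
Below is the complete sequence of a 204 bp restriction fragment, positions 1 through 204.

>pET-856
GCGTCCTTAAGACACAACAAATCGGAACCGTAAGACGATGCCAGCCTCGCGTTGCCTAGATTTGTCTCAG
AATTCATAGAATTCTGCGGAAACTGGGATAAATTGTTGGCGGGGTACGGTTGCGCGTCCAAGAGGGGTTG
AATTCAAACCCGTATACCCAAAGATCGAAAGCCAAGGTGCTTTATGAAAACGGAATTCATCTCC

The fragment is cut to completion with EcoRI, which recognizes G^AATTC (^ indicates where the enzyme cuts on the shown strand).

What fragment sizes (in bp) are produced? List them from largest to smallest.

EcoRI sites (GAATTC) start at positions 70, 79, 140, 193.
EcoRI cuts after the first base of each site, so after positions 70, 79, 140, 193.
Linear molecule, 4 cuts → 5 fragments:
  1–70 → 70 bp
  71–79 → 9 bp
  80–140 → 61 bp
  141–193 → 53 bp
  194–204 → 11 bp
Sorted largest to smallest: 70, 61, 53, 11, 9 bp.

70, 61, 53, 11, 9 bp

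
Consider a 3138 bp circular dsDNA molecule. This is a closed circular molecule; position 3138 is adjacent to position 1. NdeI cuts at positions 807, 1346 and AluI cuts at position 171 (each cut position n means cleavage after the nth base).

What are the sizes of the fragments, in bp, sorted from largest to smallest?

Combined cut positions (sorted): 171, 807, 1346.
Circular molecule, 3 cuts → 3 fragments:
  807 − 171 = 636 bp
  1346 − 807 = 539 bp
  wrap: 3138 − 1346 + 171 = 1963 bp
Sorted largest to smallest: 1963, 636, 539 bp.

1963, 636, 539 bp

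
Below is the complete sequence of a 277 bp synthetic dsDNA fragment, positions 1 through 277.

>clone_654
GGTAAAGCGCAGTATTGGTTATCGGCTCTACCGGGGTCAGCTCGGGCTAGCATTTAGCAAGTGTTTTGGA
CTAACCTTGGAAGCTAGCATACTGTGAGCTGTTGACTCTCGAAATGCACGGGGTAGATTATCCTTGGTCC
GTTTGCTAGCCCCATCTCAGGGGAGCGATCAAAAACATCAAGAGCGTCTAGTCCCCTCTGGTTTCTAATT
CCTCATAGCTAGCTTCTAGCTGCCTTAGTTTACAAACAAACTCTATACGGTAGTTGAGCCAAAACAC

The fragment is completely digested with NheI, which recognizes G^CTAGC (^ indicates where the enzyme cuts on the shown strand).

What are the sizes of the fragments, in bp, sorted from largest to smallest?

73, 62, 59, 46, 37 bp

NheI sites (GCTAGC) start at positions 46, 83, 145, 218.
NheI cuts after the first base of each site, so after positions 46, 83, 145, 218.
Linear molecule, 4 cuts → 5 fragments:
  1–46 → 46 bp
  47–83 → 37 bp
  84–145 → 62 bp
  146–218 → 73 bp
  219–277 → 59 bp
Sorted largest to smallest: 73, 62, 59, 46, 37 bp.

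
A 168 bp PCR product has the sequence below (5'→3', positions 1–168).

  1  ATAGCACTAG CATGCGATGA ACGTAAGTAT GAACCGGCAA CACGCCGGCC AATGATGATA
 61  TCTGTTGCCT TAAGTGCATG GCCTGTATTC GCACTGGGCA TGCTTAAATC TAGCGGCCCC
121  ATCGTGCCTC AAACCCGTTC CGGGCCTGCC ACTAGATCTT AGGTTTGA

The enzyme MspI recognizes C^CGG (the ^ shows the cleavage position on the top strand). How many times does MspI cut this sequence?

CCGG occurs starting at positions 34, 45, 140.
MspI cuts at 3 sites.

3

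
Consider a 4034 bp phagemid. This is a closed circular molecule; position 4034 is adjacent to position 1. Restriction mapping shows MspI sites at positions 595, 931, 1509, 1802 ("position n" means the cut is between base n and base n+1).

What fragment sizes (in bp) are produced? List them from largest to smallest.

2827, 578, 336, 293 bp

Circular molecule, 4 cuts → 4 fragments:
  931 − 595 = 336 bp
  1509 − 931 = 578 bp
  1802 − 1509 = 293 bp
  wrap: 4034 − 1802 + 595 = 2827 bp
Sorted largest to smallest: 2827, 578, 336, 293 bp.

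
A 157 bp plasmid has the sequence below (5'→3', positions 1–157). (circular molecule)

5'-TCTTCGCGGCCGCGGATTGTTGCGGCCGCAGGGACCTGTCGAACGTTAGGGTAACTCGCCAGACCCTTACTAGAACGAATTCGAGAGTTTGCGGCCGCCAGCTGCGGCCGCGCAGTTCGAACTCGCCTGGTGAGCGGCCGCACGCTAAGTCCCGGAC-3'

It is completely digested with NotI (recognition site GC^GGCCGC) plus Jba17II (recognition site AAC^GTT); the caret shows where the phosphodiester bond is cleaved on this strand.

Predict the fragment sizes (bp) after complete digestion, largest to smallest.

48, 30, 29, 21, 16, 13 bp

NotI sites (GCGGCCGC) start at positions 6, 22, 91, 104, 134.
NotI cuts after base 2 of each site, so after positions 7, 23, 92, 105, 135.
The Jba17II site (AACGTT) starts at position 42.
Jba17II cuts after base 3 of each site, so after position 44.
Combined cut positions: 7, 23, 44, 92, 105, 135.
Circular molecule, 6 cuts → 6 fragments:
  8–23 → 16 bp
  24–44 → 21 bp
  45–92 → 48 bp
  93–105 → 13 bp
  106–135 → 30 bp
  136–157 then 1–7 → 22 + 7 = 29 bp
Sorted largest to smallest: 48, 30, 29, 21, 16, 13 bp.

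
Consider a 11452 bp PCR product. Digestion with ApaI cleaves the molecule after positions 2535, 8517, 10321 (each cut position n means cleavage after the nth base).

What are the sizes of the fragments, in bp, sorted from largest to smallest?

5982, 2535, 1804, 1131 bp

Linear molecule, 3 cuts → 4 fragments:
  2535 − 0 = 2535 bp
  8517 − 2535 = 5982 bp
  10321 − 8517 = 1804 bp
  11452 − 10321 = 1131 bp
Sorted largest to smallest: 5982, 2535, 1804, 1131 bp.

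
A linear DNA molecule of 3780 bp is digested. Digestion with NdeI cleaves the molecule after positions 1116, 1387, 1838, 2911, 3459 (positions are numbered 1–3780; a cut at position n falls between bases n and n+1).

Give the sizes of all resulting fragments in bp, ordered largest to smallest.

Linear molecule, 5 cuts → 6 fragments:
  1116 − 0 = 1116 bp
  1387 − 1116 = 271 bp
  1838 − 1387 = 451 bp
  2911 − 1838 = 1073 bp
  3459 − 2911 = 548 bp
  3780 − 3459 = 321 bp
Sorted largest to smallest: 1116, 1073, 548, 451, 321, 271 bp.

1116, 1073, 548, 451, 321, 271 bp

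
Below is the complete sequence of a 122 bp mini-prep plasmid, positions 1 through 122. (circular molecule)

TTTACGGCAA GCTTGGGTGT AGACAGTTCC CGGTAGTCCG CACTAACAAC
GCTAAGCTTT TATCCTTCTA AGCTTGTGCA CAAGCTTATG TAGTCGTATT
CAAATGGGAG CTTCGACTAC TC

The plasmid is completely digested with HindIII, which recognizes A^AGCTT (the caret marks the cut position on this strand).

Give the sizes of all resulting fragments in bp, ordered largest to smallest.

HindIII sites (AAGCTT) start at positions 9, 54, 70, 82.
HindIII cuts after the first base of each site, so after positions 9, 54, 70, 82.
Circular molecule, 4 cuts → 4 fragments:
  10–54 → 45 bp
  55–70 → 16 bp
  71–82 → 12 bp
  83–122 then 1–9 → 40 + 9 = 49 bp
Sorted largest to smallest: 49, 45, 16, 12 bp.

49, 45, 16, 12 bp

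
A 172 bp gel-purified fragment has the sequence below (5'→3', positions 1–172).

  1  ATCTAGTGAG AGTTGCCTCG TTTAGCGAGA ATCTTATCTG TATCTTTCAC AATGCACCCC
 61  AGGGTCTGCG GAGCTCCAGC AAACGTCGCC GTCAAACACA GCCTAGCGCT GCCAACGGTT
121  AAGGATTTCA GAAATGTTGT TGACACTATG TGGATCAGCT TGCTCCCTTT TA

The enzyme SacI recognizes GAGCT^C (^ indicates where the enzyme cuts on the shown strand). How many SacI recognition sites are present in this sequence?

1

GAGCTC occurs starting at position 71.
SacI cuts at 1 site.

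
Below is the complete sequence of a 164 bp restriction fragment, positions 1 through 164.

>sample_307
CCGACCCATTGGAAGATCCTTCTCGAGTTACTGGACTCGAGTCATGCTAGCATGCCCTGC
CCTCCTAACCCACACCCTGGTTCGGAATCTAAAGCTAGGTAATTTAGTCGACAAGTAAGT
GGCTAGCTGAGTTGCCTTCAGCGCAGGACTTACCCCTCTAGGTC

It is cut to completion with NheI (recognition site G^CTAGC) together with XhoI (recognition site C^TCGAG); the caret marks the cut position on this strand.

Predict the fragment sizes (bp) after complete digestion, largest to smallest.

76, 42, 22, 14, 10 bp

NheI sites (GCTAGC) start at positions 46, 122.
NheI cuts after the first base of each site, so after positions 46, 122.
XhoI sites (CTCGAG) start at positions 22, 36.
XhoI cuts after the first base of each site, so after positions 22, 36.
Combined cut positions: 22, 36, 46, 122.
Linear molecule, 4 cuts → 5 fragments:
  1–22 → 22 bp
  23–36 → 14 bp
  37–46 → 10 bp
  47–122 → 76 bp
  123–164 → 42 bp
Sorted largest to smallest: 76, 42, 22, 14, 10 bp.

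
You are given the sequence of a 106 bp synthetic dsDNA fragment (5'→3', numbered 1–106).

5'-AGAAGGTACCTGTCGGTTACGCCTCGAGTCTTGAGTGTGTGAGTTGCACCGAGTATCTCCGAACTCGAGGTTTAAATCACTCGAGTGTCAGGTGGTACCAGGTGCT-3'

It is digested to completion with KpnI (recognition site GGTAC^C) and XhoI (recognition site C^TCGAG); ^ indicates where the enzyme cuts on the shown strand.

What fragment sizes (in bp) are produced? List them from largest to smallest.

41, 18, 16, 14, 9, 8 bp

KpnI sites (GGTACC) start at positions 5, 94.
KpnI cuts after base 5 of each site (before the last base), so after positions 9, 98.
XhoI sites (CTCGAG) start at positions 23, 64, 80.
XhoI cuts after the first base of each site, so after positions 23, 64, 80.
Combined cut positions: 9, 23, 64, 80, 98.
Linear molecule, 5 cuts → 6 fragments:
  1–9 → 9 bp
  10–23 → 14 bp
  24–64 → 41 bp
  65–80 → 16 bp
  81–98 → 18 bp
  99–106 → 8 bp
Sorted largest to smallest: 41, 18, 16, 14, 9, 8 bp.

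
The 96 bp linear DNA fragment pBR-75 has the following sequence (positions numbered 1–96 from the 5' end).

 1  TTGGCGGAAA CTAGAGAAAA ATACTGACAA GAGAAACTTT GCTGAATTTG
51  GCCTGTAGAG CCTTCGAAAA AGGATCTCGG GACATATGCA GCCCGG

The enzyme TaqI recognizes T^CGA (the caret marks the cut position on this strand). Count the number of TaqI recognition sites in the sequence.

TCGA occurs starting at position 64.
TaqI cuts at 1 site.

1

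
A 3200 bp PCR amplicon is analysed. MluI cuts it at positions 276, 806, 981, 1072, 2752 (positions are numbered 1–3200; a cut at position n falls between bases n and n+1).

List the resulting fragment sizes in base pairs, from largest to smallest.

Linear molecule, 5 cuts → 6 fragments:
  276 − 0 = 276 bp
  806 − 276 = 530 bp
  981 − 806 = 175 bp
  1072 − 981 = 91 bp
  2752 − 1072 = 1680 bp
  3200 − 2752 = 448 bp
Sorted largest to smallest: 1680, 530, 448, 276, 175, 91 bp.

1680, 530, 448, 276, 175, 91 bp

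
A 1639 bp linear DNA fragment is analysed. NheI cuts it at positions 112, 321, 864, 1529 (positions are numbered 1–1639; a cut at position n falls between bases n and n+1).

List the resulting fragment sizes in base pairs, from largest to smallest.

665, 543, 209, 112, 110 bp

Linear molecule, 4 cuts → 5 fragments:
  112 − 0 = 112 bp
  321 − 112 = 209 bp
  864 − 321 = 543 bp
  1529 − 864 = 665 bp
  1639 − 1529 = 110 bp
Sorted largest to smallest: 665, 543, 209, 112, 110 bp.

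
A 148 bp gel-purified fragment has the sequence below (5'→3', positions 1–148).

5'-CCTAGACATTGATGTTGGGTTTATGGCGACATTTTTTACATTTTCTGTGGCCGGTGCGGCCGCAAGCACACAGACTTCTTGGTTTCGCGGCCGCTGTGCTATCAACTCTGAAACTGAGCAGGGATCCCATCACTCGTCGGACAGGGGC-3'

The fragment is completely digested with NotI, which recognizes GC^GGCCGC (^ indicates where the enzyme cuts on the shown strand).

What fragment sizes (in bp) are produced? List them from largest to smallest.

NotI sites (GCGGCCGC) start at positions 56, 87.
NotI cuts after base 2 of each site, so after positions 57, 88.
Linear molecule, 2 cuts → 3 fragments:
  1–57 → 57 bp
  58–88 → 31 bp
  89–148 → 60 bp
Sorted largest to smallest: 60, 57, 31 bp.

60, 57, 31 bp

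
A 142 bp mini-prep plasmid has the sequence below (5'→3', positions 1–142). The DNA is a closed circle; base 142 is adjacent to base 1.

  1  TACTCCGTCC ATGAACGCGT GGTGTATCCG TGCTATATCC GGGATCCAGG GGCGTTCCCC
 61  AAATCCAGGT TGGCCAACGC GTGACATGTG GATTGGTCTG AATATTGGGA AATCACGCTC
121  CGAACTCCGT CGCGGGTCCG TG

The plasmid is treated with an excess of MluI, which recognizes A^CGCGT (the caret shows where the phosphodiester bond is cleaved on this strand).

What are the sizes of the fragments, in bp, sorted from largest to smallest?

MluI sites (ACGCGT) start at positions 15, 77.
MluI cuts after the first base of each site, so after positions 15, 77.
Circular molecule, 2 cuts → 2 fragments:
  16–77 → 62 bp
  78–142 then 1–15 → 65 + 15 = 80 bp
Sorted largest to smallest: 80, 62 bp.

80, 62 bp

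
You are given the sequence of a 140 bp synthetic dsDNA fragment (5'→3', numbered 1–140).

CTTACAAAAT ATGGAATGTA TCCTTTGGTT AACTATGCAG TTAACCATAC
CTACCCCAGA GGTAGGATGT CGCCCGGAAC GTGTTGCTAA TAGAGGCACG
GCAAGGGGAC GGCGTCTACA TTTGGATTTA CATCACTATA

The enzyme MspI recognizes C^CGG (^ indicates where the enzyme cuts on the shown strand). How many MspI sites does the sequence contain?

1

CCGG occurs starting at position 74.
MspI cuts at 1 site.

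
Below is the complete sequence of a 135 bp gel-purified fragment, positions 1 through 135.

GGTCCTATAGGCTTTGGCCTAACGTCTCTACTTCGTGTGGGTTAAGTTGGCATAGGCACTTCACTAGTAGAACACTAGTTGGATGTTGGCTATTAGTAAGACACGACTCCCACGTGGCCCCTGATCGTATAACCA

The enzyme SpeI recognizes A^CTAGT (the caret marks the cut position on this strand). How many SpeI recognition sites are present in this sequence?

ACTAGT occurs starting at positions 63, 74.
SpeI cuts at 2 sites.

2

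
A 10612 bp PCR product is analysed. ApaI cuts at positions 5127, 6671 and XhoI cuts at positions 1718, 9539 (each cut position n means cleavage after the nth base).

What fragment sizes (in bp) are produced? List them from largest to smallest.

Combined cut positions (sorted): 1718, 5127, 6671, 9539.
Linear molecule, 4 cuts → 5 fragments:
  1718 − 0 = 1718 bp
  5127 − 1718 = 3409 bp
  6671 − 5127 = 1544 bp
  9539 − 6671 = 2868 bp
  10612 − 9539 = 1073 bp
Sorted largest to smallest: 3409, 2868, 1718, 1544, 1073 bp.

3409, 2868, 1718, 1544, 1073 bp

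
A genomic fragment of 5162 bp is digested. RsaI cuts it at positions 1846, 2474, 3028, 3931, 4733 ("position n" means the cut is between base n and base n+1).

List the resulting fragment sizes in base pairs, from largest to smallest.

Linear molecule, 5 cuts → 6 fragments:
  1846 − 0 = 1846 bp
  2474 − 1846 = 628 bp
  3028 − 2474 = 554 bp
  3931 − 3028 = 903 bp
  4733 − 3931 = 802 bp
  5162 − 4733 = 429 bp
Sorted largest to smallest: 1846, 903, 802, 628, 554, 429 bp.

1846, 903, 802, 628, 554, 429 bp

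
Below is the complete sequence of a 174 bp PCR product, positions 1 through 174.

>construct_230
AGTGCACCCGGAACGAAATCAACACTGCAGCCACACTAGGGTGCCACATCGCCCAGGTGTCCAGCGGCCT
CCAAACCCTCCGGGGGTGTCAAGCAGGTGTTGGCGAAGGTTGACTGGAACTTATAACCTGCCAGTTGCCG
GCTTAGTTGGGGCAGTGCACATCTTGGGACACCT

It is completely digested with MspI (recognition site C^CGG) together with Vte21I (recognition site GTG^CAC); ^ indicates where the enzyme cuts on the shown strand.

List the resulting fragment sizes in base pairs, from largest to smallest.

MspI sites (CCGG) start at positions 8, 80, 138.
MspI cuts after the first base of each site, so after positions 8, 80, 138.
Vte21I sites (GTGCAC) start at positions 2, 155.
Vte21I cuts after base 3 of each site, so after positions 4, 157.
Combined cut positions: 4, 8, 80, 138, 157.
Linear molecule, 5 cuts → 6 fragments:
  1–4 → 4 bp
  5–8 → 4 bp
  9–80 → 72 bp
  81–138 → 58 bp
  139–157 → 19 bp
  158–174 → 17 bp
Sorted largest to smallest: 72, 58, 19, 17, 4, 4 bp.

72, 58, 19, 17, 4, 4 bp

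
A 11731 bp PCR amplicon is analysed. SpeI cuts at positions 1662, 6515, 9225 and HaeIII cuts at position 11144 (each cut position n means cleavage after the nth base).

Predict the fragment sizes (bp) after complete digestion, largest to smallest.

4853, 2710, 1919, 1662, 587 bp

Combined cut positions (sorted): 1662, 6515, 9225, 11144.
Linear molecule, 4 cuts → 5 fragments:
  1662 − 0 = 1662 bp
  6515 − 1662 = 4853 bp
  9225 − 6515 = 2710 bp
  11144 − 9225 = 1919 bp
  11731 − 11144 = 587 bp
Sorted largest to smallest: 4853, 2710, 1919, 1662, 587 bp.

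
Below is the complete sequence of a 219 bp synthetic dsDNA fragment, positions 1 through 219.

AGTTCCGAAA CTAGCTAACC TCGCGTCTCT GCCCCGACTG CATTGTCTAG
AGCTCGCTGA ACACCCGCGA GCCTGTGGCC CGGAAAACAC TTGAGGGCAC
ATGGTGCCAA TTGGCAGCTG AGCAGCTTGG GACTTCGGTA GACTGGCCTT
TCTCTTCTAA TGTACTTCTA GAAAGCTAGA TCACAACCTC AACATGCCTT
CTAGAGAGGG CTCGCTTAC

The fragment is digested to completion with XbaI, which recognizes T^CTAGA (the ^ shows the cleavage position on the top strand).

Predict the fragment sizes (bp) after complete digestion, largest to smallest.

121, 46, 33, 19 bp

XbaI sites (TCTAGA) start at positions 46, 167, 200.
XbaI cuts after the first base of each site, so after positions 46, 167, 200.
Linear molecule, 3 cuts → 4 fragments:
  1–46 → 46 bp
  47–167 → 121 bp
  168–200 → 33 bp
  201–219 → 19 bp
Sorted largest to smallest: 121, 46, 33, 19 bp.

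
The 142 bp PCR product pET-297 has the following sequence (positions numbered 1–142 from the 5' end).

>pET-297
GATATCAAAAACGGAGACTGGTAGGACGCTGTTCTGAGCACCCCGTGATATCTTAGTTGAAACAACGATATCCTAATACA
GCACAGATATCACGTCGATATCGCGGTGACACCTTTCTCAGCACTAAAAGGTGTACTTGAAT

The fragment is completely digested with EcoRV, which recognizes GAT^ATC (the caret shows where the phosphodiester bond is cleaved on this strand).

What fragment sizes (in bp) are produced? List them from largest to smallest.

EcoRV sites (GATATC) start at positions 1, 47, 67, 86, 97.
EcoRV cuts after base 3 of each site, so after positions 3, 49, 69, 88, 99.
Linear molecule, 5 cuts → 6 fragments:
  1–3 → 3 bp
  4–49 → 46 bp
  50–69 → 20 bp
  70–88 → 19 bp
  89–99 → 11 bp
  100–142 → 43 bp
Sorted largest to smallest: 46, 43, 20, 19, 11, 3 bp.

46, 43, 20, 19, 11, 3 bp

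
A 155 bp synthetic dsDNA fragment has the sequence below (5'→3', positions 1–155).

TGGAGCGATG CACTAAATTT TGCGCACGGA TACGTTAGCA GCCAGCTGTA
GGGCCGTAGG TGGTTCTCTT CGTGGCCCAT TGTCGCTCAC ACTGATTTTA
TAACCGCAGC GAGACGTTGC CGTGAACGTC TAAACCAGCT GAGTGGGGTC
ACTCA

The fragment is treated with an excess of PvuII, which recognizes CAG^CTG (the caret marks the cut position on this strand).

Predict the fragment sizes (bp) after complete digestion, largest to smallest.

PvuII sites (CAGCTG) start at positions 43, 136.
PvuII cuts after base 3 of each site, so after positions 45, 138.
Linear molecule, 2 cuts → 3 fragments:
  1–45 → 45 bp
  46–138 → 93 bp
  139–155 → 17 bp
Sorted largest to smallest: 93, 45, 17 bp.

93, 45, 17 bp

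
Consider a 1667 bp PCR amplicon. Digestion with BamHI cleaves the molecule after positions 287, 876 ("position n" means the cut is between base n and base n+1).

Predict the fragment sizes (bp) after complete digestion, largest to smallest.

791, 589, 287 bp

Linear molecule, 2 cuts → 3 fragments:
  287 − 0 = 287 bp
  876 − 287 = 589 bp
  1667 − 876 = 791 bp
Sorted largest to smallest: 791, 589, 287 bp.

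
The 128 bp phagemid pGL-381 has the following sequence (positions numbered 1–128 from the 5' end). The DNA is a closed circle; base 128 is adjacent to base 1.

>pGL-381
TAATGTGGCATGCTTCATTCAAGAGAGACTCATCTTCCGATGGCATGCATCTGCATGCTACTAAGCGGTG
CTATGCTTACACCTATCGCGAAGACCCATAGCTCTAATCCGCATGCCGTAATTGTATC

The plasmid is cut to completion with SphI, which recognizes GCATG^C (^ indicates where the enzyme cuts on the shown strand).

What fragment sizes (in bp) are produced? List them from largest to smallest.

SphI sites (GCATGC) start at positions 8, 43, 53, 111.
SphI cuts after base 5 of each site (before the last base), so after positions 12, 47, 57, 115.
Circular molecule, 4 cuts → 4 fragments:
  13–47 → 35 bp
  48–57 → 10 bp
  58–115 → 58 bp
  116–128 then 1–12 → 13 + 12 = 25 bp
Sorted largest to smallest: 58, 35, 25, 10 bp.

58, 35, 25, 10 bp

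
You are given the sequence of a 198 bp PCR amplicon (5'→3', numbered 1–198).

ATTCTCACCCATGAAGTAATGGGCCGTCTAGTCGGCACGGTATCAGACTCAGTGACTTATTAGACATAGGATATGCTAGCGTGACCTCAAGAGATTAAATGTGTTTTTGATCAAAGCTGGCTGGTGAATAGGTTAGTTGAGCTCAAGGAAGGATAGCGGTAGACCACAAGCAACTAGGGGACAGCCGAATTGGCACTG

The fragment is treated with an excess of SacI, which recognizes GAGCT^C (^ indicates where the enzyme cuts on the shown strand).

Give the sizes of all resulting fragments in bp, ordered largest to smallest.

The SacI site (GAGCTC) starts at position 139.
SacI cuts after base 5 of each site (before the last base), so after position 143.
Linear molecule, 1 cut → 2 fragments:
  1–143 → 143 bp
  144–198 → 55 bp
Sorted largest to smallest: 143, 55 bp.

143, 55 bp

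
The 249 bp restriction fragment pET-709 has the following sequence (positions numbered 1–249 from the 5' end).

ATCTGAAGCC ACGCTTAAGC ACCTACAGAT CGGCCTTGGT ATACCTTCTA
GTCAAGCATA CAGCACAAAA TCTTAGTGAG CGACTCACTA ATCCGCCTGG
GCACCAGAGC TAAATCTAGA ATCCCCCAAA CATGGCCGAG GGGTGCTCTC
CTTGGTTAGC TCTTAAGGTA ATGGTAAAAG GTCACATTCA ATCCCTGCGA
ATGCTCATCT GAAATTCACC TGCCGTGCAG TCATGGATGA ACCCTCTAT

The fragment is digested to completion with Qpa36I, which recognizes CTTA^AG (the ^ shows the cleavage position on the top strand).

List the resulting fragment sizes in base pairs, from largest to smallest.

Qpa36I sites (CTTAAG) start at positions 14, 162.
Qpa36I cuts after base 4 of each site, so after positions 17, 165.
Linear molecule, 2 cuts → 3 fragments:
  1–17 → 17 bp
  18–165 → 148 bp
  166–249 → 84 bp
Sorted largest to smallest: 148, 84, 17 bp.

148, 84, 17 bp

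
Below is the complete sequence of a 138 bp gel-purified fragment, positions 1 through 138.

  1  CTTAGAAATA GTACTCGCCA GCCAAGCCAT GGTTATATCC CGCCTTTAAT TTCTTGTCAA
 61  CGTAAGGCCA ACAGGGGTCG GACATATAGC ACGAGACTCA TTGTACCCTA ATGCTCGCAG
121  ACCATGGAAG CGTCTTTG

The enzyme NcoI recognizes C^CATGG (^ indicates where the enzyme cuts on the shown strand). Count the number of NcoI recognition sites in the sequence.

CCATGG occurs starting at positions 27, 122.
NcoI cuts at 2 sites.

2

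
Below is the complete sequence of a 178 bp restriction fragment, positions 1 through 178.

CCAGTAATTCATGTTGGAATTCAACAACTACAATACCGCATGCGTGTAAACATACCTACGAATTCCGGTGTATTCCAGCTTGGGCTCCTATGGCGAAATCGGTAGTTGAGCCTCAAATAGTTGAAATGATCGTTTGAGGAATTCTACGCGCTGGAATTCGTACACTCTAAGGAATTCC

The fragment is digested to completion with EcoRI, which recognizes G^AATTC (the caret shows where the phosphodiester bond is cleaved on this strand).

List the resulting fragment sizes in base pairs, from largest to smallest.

EcoRI sites (GAATTC) start at positions 17, 60, 139, 154, 172.
EcoRI cuts after the first base of each site, so after positions 17, 60, 139, 154, 172.
Linear molecule, 5 cuts → 6 fragments:
  1–17 → 17 bp
  18–60 → 43 bp
  61–139 → 79 bp
  140–154 → 15 bp
  155–172 → 18 bp
  173–178 → 6 bp
Sorted largest to smallest: 79, 43, 18, 17, 15, 6 bp.

79, 43, 18, 17, 15, 6 bp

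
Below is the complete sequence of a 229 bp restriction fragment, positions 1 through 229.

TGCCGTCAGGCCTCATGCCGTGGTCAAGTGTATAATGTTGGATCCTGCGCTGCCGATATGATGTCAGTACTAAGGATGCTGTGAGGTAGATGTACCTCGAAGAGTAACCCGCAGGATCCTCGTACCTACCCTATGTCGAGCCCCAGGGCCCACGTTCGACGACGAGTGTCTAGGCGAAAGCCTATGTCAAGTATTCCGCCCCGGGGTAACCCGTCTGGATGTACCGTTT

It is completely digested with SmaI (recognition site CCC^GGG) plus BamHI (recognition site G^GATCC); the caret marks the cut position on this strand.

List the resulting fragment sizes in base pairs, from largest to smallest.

88, 74, 40, 27 bp

The SmaI site (CCCGGG) starts at position 200.
SmaI cuts after base 3 of each site, so after position 202.
BamHI sites (GGATCC) start at positions 40, 114.
BamHI cuts after the first base of each site, so after positions 40, 114.
Combined cut positions: 40, 114, 202.
Linear molecule, 3 cuts → 4 fragments:
  1–40 → 40 bp
  41–114 → 74 bp
  115–202 → 88 bp
  203–229 → 27 bp
Sorted largest to smallest: 88, 74, 40, 27 bp.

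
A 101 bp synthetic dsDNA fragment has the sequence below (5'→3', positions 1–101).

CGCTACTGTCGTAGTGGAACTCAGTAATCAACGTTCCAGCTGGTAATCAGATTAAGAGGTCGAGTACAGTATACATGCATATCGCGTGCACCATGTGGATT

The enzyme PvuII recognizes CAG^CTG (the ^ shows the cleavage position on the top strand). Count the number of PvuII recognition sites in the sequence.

1

CAGCTG occurs starting at position 37.
PvuII cuts at 1 site.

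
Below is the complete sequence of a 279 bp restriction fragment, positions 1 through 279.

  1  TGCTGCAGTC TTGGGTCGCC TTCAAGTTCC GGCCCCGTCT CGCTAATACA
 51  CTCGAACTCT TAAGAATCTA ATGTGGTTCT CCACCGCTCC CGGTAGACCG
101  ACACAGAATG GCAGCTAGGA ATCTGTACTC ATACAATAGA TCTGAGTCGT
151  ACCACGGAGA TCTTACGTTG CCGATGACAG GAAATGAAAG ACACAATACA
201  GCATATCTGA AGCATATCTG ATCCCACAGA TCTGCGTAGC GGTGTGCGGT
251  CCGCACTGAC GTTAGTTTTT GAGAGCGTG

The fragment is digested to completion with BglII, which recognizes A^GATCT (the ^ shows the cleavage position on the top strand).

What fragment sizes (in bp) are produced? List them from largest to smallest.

BglII sites (AGATCT) start at positions 138, 158, 228.
BglII cuts after the first base of each site, so after positions 138, 158, 228.
Linear molecule, 3 cuts → 4 fragments:
  1–138 → 138 bp
  139–158 → 20 bp
  159–228 → 70 bp
  229–279 → 51 bp
Sorted largest to smallest: 138, 70, 51, 20 bp.

138, 70, 51, 20 bp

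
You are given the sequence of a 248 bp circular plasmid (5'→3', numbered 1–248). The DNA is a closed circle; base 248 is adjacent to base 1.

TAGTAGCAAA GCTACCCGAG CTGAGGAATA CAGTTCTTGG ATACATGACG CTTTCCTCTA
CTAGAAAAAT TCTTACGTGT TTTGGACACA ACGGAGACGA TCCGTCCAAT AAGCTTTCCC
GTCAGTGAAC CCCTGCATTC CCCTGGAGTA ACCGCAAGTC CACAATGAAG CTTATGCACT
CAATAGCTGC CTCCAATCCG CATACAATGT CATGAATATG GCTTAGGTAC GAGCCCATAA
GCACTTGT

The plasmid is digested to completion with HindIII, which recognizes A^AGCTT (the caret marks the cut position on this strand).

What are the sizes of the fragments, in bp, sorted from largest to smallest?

HindIII sites (AAGCTT) start at positions 111, 168.
HindIII cuts after the first base of each site, so after positions 111, 168.
Circular molecule, 2 cuts → 2 fragments:
  112–168 → 57 bp
  169–248 then 1–111 → 80 + 111 = 191 bp
Sorted largest to smallest: 191, 57 bp.

191, 57 bp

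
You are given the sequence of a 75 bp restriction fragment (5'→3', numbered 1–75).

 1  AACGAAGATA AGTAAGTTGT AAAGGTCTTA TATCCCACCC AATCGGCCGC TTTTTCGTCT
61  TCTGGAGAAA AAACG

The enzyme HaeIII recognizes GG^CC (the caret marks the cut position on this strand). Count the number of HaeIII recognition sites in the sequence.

GGCC occurs starting at position 45.
HaeIII cuts at 1 site.

1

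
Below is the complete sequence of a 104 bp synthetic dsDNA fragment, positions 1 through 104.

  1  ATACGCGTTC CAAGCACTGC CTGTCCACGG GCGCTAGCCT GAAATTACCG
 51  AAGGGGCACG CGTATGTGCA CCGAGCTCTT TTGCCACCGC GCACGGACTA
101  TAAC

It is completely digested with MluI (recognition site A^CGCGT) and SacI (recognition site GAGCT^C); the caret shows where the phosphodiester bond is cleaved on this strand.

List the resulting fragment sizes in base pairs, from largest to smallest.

55, 27, 19, 3 bp

MluI sites (ACGCGT) start at positions 3, 58.
MluI cuts after the first base of each site, so after positions 3, 58.
The SacI site (GAGCTC) starts at position 73.
SacI cuts after base 5 of each site (before the last base), so after position 77.
Combined cut positions: 3, 58, 77.
Linear molecule, 3 cuts → 4 fragments:
  1–3 → 3 bp
  4–58 → 55 bp
  59–77 → 19 bp
  78–104 → 27 bp
Sorted largest to smallest: 55, 27, 19, 3 bp.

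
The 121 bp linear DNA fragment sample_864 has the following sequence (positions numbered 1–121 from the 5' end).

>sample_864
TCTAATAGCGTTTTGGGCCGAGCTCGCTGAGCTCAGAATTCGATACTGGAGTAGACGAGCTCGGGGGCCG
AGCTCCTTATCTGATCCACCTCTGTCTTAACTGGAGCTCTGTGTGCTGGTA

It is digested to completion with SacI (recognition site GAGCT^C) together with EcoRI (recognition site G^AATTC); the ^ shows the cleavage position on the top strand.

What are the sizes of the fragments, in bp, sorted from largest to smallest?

SacI sites (GAGCTC) start at positions 20, 29, 57, 70, 104.
SacI cuts after base 5 of each site (before the last base), so after positions 24, 33, 61, 74, 108.
The EcoRI site (GAATTC) starts at position 36.
EcoRI cuts after the first base of each site, so after position 36.
Combined cut positions: 24, 33, 36, 61, 74, 108.
Linear molecule, 6 cuts → 7 fragments:
  1–24 → 24 bp
  25–33 → 9 bp
  34–36 → 3 bp
  37–61 → 25 bp
  62–74 → 13 bp
  75–108 → 34 bp
  109–121 → 13 bp
Sorted largest to smallest: 34, 25, 24, 13, 13, 9, 3 bp.

34, 25, 24, 13, 13, 9, 3 bp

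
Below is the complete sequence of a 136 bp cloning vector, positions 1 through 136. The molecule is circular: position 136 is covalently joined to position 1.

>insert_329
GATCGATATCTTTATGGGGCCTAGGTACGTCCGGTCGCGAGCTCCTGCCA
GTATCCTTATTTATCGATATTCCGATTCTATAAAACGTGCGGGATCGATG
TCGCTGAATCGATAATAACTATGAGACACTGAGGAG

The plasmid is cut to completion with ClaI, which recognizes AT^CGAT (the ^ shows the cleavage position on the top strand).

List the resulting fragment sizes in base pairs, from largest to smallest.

ClaI sites (ATCGAT) start at positions 2, 63, 94, 108.
ClaI cuts after base 2 of each site, so after positions 3, 64, 95, 109.
Circular molecule, 4 cuts → 4 fragments:
  4–64 → 61 bp
  65–95 → 31 bp
  96–109 → 14 bp
  110–136 then 1–3 → 27 + 3 = 30 bp
Sorted largest to smallest: 61, 31, 30, 14 bp.

61, 31, 30, 14 bp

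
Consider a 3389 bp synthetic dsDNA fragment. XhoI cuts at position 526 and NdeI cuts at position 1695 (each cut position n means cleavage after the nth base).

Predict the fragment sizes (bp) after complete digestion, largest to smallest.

1694, 1169, 526 bp

Combined cut positions (sorted): 526, 1695.
Linear molecule, 2 cuts → 3 fragments:
  526 − 0 = 526 bp
  1695 − 526 = 1169 bp
  3389 − 1695 = 1694 bp
Sorted largest to smallest: 1694, 1169, 526 bp.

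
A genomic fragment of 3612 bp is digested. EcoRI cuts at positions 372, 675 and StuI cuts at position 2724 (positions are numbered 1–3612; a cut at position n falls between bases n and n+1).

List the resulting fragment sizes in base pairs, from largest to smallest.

2049, 888, 372, 303 bp

Combined cut positions (sorted): 372, 675, 2724.
Linear molecule, 3 cuts → 4 fragments:
  372 − 0 = 372 bp
  675 − 372 = 303 bp
  2724 − 675 = 2049 bp
  3612 − 2724 = 888 bp
Sorted largest to smallest: 2049, 888, 372, 303 bp.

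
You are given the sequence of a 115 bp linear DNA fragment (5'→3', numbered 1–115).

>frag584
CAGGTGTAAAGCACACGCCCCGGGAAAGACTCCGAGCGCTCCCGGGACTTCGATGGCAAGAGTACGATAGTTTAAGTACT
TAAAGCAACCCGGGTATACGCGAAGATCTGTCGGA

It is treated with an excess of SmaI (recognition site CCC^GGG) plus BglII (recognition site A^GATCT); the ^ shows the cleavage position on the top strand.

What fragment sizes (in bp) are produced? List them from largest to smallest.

SmaI sites (CCCGGG) start at positions 19, 41, 89.
SmaI cuts after base 3 of each site, so after positions 21, 43, 91.
The BglII site (AGATCT) starts at position 104.
BglII cuts after the first base of each site, so after position 104.
Combined cut positions: 21, 43, 91, 104.
Linear molecule, 4 cuts → 5 fragments:
  1–21 → 21 bp
  22–43 → 22 bp
  44–91 → 48 bp
  92–104 → 13 bp
  105–115 → 11 bp
Sorted largest to smallest: 48, 22, 21, 13, 11 bp.

48, 22, 21, 13, 11 bp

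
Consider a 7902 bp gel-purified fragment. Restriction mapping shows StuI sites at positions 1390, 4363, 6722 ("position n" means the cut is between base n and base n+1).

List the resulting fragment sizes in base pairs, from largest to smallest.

2973, 2359, 1390, 1180 bp

Linear molecule, 3 cuts → 4 fragments:
  1390 − 0 = 1390 bp
  4363 − 1390 = 2973 bp
  6722 − 4363 = 2359 bp
  7902 − 6722 = 1180 bp
Sorted largest to smallest: 2973, 2359, 1390, 1180 bp.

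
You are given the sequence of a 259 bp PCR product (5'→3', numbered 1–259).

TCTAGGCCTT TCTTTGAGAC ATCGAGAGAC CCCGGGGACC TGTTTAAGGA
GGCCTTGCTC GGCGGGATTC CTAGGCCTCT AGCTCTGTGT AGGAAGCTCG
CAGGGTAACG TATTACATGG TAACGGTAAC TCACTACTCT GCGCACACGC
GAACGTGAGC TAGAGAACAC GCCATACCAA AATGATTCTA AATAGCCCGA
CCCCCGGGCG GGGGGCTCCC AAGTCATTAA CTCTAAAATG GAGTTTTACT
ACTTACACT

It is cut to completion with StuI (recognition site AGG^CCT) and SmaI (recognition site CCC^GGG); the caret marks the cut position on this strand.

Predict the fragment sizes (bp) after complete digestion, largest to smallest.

StuI sites (AGGCCT) start at positions 4, 50, 73.
StuI cuts after base 3 of each site, so after positions 6, 52, 75.
SmaI sites (CCCGGG) start at positions 31, 203.
SmaI cuts after base 3 of each site, so after positions 33, 205.
Combined cut positions: 6, 33, 52, 75, 205.
Linear molecule, 5 cuts → 6 fragments:
  1–6 → 6 bp
  7–33 → 27 bp
  34–52 → 19 bp
  53–75 → 23 bp
  76–205 → 130 bp
  206–259 → 54 bp
Sorted largest to smallest: 130, 54, 27, 23, 19, 6 bp.

130, 54, 27, 23, 19, 6 bp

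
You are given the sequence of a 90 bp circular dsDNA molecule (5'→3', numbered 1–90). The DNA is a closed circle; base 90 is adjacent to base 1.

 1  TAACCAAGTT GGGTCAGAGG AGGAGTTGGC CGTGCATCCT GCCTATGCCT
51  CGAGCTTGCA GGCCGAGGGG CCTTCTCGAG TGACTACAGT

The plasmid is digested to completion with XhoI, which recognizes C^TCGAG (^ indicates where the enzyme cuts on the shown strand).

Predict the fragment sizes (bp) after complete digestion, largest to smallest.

XhoI sites (CTCGAG) start at positions 49, 75.
XhoI cuts after the first base of each site, so after positions 49, 75.
Circular molecule, 2 cuts → 2 fragments:
  50–75 → 26 bp
  76–90 then 1–49 → 15 + 49 = 64 bp
Sorted largest to smallest: 64, 26 bp.

64, 26 bp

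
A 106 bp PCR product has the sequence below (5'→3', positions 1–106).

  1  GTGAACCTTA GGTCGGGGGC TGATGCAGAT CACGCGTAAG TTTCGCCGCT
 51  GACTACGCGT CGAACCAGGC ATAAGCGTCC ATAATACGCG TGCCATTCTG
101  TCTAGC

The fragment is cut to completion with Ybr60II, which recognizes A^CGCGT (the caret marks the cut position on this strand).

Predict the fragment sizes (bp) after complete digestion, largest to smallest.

32, 31, 23, 20 bp

Ybr60II sites (ACGCGT) start at positions 32, 55, 86.
Ybr60II cuts after the first base of each site, so after positions 32, 55, 86.
Linear molecule, 3 cuts → 4 fragments:
  1–32 → 32 bp
  33–55 → 23 bp
  56–86 → 31 bp
  87–106 → 20 bp
Sorted largest to smallest: 32, 31, 23, 20 bp.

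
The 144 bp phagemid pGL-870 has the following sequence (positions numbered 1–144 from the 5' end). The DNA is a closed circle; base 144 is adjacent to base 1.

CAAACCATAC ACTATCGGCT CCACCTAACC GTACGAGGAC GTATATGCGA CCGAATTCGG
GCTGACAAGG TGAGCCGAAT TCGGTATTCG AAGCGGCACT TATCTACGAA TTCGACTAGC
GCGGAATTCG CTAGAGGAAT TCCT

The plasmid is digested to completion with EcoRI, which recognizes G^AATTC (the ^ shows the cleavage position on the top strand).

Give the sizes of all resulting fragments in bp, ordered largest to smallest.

60, 31, 24, 16, 13 bp

EcoRI sites (GAATTC) start at positions 53, 77, 108, 124, 137.
EcoRI cuts after the first base of each site, so after positions 53, 77, 108, 124, 137.
Circular molecule, 5 cuts → 5 fragments:
  54–77 → 24 bp
  78–108 → 31 bp
  109–124 → 16 bp
  125–137 → 13 bp
  138–144 then 1–53 → 7 + 53 = 60 bp
Sorted largest to smallest: 60, 31, 24, 16, 13 bp.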